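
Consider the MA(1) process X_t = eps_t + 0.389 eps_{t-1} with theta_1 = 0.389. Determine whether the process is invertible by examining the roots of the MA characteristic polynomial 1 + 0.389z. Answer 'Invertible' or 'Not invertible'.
\text{Invertible}

The MA(q) characteristic polynomial is P(z) = 1 + 0.389z.
Invertibility requires all roots to lie outside the unit circle, i.e. |z| > 1 for every root.
This is linear in z: 1 + (0.389) z = 0  =>  z = -1/(0.389) = -2.570694,  |z| = 2.570694.
Moduli of all roots: 2.5707.
All moduli strictly greater than 1? Yes.
Verdict: Invertible.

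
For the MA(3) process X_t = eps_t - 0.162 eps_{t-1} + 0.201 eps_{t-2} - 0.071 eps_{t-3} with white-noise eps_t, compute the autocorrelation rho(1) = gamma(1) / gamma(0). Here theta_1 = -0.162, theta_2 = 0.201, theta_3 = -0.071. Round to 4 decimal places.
\rho(1) = -0.1949

For an MA(q) process with theta_0 = 1, the autocovariance is
  gamma(k) = sigma^2 * sum_{i=0..q-k} theta_i * theta_{i+k},
and rho(k) = gamma(k) / gamma(0). Sigma^2 cancels.
  numerator   = (1)*(-0.162) + (-0.162)*(0.201) + (0.201)*(-0.071) = -0.208833.
  denominator = (1)^2 + (-0.162)^2 + (0.201)^2 + (-0.071)^2 = 1.071686.
  rho(1) = -0.208833 / 1.071686 = -0.1949.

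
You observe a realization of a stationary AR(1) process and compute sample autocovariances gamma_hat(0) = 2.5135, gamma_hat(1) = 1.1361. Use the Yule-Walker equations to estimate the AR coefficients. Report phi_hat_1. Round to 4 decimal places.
\hat\phi_{1} = 0.4520

The Yule-Walker equations for an AR(p) process read, in matrix form,
  Gamma_p phi = r_p,   with   (Gamma_p)_{ij} = gamma(|i - j|),
                       (r_p)_i = gamma(i),   i,j = 1..p.
Substitute the sample gammas (Toeplitz matrix and right-hand side of size 1):
  Gamma_p = [[2.5135]]
  r_p     = [1.1361]
With p = 1 this is the single equation gamma(0) phi_1 = gamma(1):
  phi_hat_1 = gamma(1) / gamma(0) = 1.1361 / 2.5135 = 0.4520.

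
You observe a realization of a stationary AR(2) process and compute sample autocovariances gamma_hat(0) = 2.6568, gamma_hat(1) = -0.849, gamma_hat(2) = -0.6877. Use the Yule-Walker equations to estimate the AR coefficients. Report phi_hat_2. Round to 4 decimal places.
\hat\phi_{2} = -0.4020

The Yule-Walker equations for an AR(p) process read, in matrix form,
  Gamma_p phi = r_p,   with   (Gamma_p)_{ij} = gamma(|i - j|),
                       (r_p)_i = gamma(i),   i,j = 1..p.
Substitute the sample gammas (Toeplitz matrix and right-hand side of size 2):
  Gamma_p = [[2.6568, -0.849], [-0.849, 2.6568]]
  r_p     = [-0.849, -0.6877]
Written out:
  2.6568 phi_1 - 0.849 phi_2 = -0.849
  -0.849 phi_1 + 2.6568 phi_2 = -0.6877
Solve by Cramer's rule:
  det = gamma(0)^2 - gamma(1)^2 = (2.6568)^2 - (-0.849)^2 = 7.05858624 - 0.720801 = 6.33778524
  phi_hat_1 = [gamma(1) gamma(0) - gamma(1) gamma(2)] / det = [(-0.849)(2.6568) - (-0.849)(-0.6877)] / 6.33778524 = -2.8394805 / 6.33778524 = -0.448
  phi_hat_2 = [gamma(0) gamma(2) - gamma(1)^2] / det = [(2.6568)(-0.6877) - (-0.849)^2] / 6.33778524 = -2.54788236 / 6.33778524 = -0.402
So phi_hat = [-0.4480, -0.4020].
Therefore phi_hat_2 = -0.4020.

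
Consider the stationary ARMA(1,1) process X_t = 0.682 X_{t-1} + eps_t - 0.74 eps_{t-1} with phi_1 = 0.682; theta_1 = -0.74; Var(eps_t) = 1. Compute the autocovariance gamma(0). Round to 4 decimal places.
\gamma(0) = 1.0063

Multiply the model equation by X_{t-k} and take expectations. With theta_0 = psi_0 = 1 and psi_j the MA(infinity) weights, this gives
  gamma(k) - sum_i phi_i gamma(k-i) = c_k,
  c_k = sigma^2 * sum_{j=k..q} theta_j psi_{j-k}   (c_k = 0 for k > q),
using gamma(-m) = gamma(m).
psi-weights needed (psi_j = theta_j + sum_i phi_i psi_{j-i}):
  psi_1 = theta_1 + phi_1 = -0.74 + (0.682) = -0.058
Right-hand sides:
  c_0 = sigma^2 (1 + theta_1 psi_1) = 1 * (1 + (-0.74)(-0.058)) = 1 * 1.04292 = 1.04292
  c_1 = sigma^2 theta_1 = 1 * (-0.74) = -0.74
  c_2 = 0
Equations for k = 0 and k = 1 (AR order 1):
  gamma(0) = phi_1 gamma(1) + c_0
  gamma(1) = phi_1 gamma(0) + c_1
Substituting the second into the first: gamma(0) (1 - phi_1^2) = c_0 + phi_1 c_1, so
  gamma(0) = (c_0 + phi_1 c_1) / (1 - phi_1^2) = (1.04292 + (0.682)(-0.74)) / (1 - (0.682)^2) = 0.53824 / 0.534876 = 1.006289.
Therefore gamma(0) = 1.0063 (to 4 decimal places).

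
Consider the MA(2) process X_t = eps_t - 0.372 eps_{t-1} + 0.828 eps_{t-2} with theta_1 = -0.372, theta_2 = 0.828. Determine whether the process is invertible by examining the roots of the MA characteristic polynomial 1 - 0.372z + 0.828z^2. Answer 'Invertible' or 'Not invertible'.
\text{Invertible}

The MA(q) characteristic polynomial is P(z) = 1 - 0.372z + 0.828z^2.
Invertibility requires all roots to lie outside the unit circle, i.e. |z| > 1 for every root.
Set 1 + (-0.372) z + (0.828) z^2 = 0, i.e. a z^2 + b z + c = 0 with a = 0.828, b = -0.372, c = 1.
Discriminant D = b^2 - 4ac = (-0.372)^2 - 4*(0.828)*1 = 0.138384 - (3.312) = -3.173616.
D < 0, so the roots are the complex-conjugate pair z = (-b +/- i sqrt(-D)) / (2a) = 0.2246 +/- 1.0758i.
For a conjugate pair |z|^2 = z * conj(z) = (product of roots) = c/a = 1/(0.828) = 1.207729, so |z| = sqrt(1.207729) = 1.099 for both roots.
Moduli of all roots: 1.0990, 1.0990.
All moduli strictly greater than 1? Yes.
Verdict: Invertible.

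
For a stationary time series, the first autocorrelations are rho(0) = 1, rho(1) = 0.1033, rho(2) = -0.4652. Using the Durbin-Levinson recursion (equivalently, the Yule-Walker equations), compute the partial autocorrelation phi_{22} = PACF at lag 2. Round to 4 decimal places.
\phi_{22} = -0.4810

The PACF at lag k is phi_{kk}, the last component of the solution
to the Yule-Walker system G_k phi = r_k where
  (G_k)_{ij} = rho(|i - j|), (r_k)_i = rho(i), i,j = 1..k.
Equivalently, Durbin-Levinson gives phi_{kk} iteratively:
  phi_{11} = rho(1)
  phi_{kk} = [rho(k) - sum_{j=1..k-1} phi_{k-1,j} rho(k-j)]
            / [1 - sum_{j=1..k-1} phi_{k-1,j} rho(j)],
  phi_{k,j} = phi_{k-1,j} - phi_{kk} phi_{k-1,k-j},  j = 1..k-1.
Step k = 1:
  phi_11 = rho(1) = 0.1033.
Step k = 2:
  phi_22 = [rho(2) - phi_11 rho(1)] / [1 - phi_11 rho(1)] = [-0.4652 - (0.1033)(0.1033)] / [1 - (0.1033)(0.1033)]
         = -0.47587089 / 0.98932911 = -0.481.
Therefore phi_{22} = -0.4810.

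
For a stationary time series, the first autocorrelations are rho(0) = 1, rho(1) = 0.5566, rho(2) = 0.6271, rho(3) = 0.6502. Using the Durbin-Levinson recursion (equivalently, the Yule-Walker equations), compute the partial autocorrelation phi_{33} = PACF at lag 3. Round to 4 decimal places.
\phi_{33} = 0.3780

The PACF at lag k is phi_{kk}, the last component of the solution
to the Yule-Walker system G_k phi = r_k where
  (G_k)_{ij} = rho(|i - j|), (r_k)_i = rho(i), i,j = 1..k.
Equivalently, Durbin-Levinson gives phi_{kk} iteratively:
  phi_{11} = rho(1)
  phi_{kk} = [rho(k) - sum_{j=1..k-1} phi_{k-1,j} rho(k-j)]
            / [1 - sum_{j=1..k-1} phi_{k-1,j} rho(j)],
  phi_{k,j} = phi_{k-1,j} - phi_{kk} phi_{k-1,k-j},  j = 1..k-1.
Step k = 1:
  phi_11 = rho(1) = 0.5566.
Step k = 2:
  phi_22 = [rho(2) - phi_11 rho(1)] / [1 - phi_11 rho(1)] = [0.6271 - (0.5566)(0.5566)] / [1 - (0.5566)(0.5566)]
         = 0.31729644 / 0.69019644 = 0.459719.
  Update: phi_21 = phi_11 - phi_22 phi_11 = 0.5566 - (0.459719)(0.5566) = 0.30072.
Step k = 3:
  phi_33 = [rho(3) - phi_21 rho(2) - phi_22 rho(1)] / [1 - phi_21 rho(1) - phi_22 rho(2)]
    numerator   = 0.6502 - (0.30072)(0.6271) - (0.459719)(0.5566) = 0.20573863
    denominator = 1 - (0.30072)(0.5566) - (0.459719)(0.6271) = 0.54432923
  phi_33 = 0.20573863 / 0.54432923 = 0.378.
Therefore phi_{33} = 0.3780.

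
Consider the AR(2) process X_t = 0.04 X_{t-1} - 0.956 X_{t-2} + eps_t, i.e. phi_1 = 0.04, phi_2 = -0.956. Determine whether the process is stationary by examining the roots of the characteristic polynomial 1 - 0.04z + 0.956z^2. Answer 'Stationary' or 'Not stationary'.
\text{Stationary}

The AR(p) characteristic polynomial is P(z) = 1 - 0.04z + 0.956z^2.
Stationarity requires all roots to lie outside the unit circle, i.e. |z| > 1 for every root.
Set 1 + (-0.04) z + (0.956) z^2 = 0, i.e. a z^2 + b z + c = 0 with a = 0.956, b = -0.04, c = 1.
Discriminant D = b^2 - 4ac = (-0.04)^2 - 4*(0.956)*1 = 0.0016 - (3.824) = -3.8224.
D < 0, so the roots are the complex-conjugate pair z = (-b +/- i sqrt(-D)) / (2a) = 0.0209 +/- 1.0225i.
For a conjugate pair |z|^2 = z * conj(z) = (product of roots) = c/a = 1/(0.956) = 1.046025, so |z| = sqrt(1.046025) = 1.0228 for both roots.
Moduli of all roots: 1.0228, 1.0228.
All moduli strictly greater than 1? Yes.
Verdict: Stationary.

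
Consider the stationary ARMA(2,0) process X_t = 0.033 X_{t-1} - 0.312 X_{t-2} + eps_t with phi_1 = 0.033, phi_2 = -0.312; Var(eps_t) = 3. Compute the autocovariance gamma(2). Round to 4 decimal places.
\gamma(2) = -1.0348

Multiply the model equation by X_{t-k} and take expectations. With theta_0 = psi_0 = 1 and psi_j the MA(infinity) weights, this gives
  gamma(k) - sum_i phi_i gamma(k-i) = c_k,
  c_k = sigma^2 * sum_{j=k..q} theta_j psi_{j-k}   (c_k = 0 for k > q),
using gamma(-m) = gamma(m).
Pure AR (q = 0): c_0 = sigma^2 = 3, c_k = 0 for k >= 1.
Equations for k = 0, 1, 2 (AR order 2, c_2 = 0):
  (E0) gamma(0) = phi_1 gamma(1) + phi_2 gamma(2) + c_0
  (E1) gamma(1) = phi_1 gamma(0) + phi_2 gamma(1) + c_1
  (E2) gamma(2) = phi_1 gamma(1) + phi_2 gamma(0)
From (E1): gamma(1) = A gamma(0) + B with
  A = phi_1 / (1 - phi_2) = 0.033 / 1.312 = 0.025152,   B = c_1 / (1 - phi_2) = 0 / 1.312 = 0.
Insert (E2) into (E0): gamma(0) (1 - phi_2^2) = phi_1 (1 + phi_2) gamma(1) + c_0.
  phi_1 (1 + phi_2) = (0.033)(0.688) = 0.022704,   1 - phi_2^2 = 0.902656.
Replace gamma(1) by A gamma(0) + B and collect gamma(0):
  gamma(0) [0.902656 - (0.022704)(0.025152)] = c_0 = 3
  gamma(0) * 0.902085 = 3
  gamma(0) = 3 / 0.902085 = 3.325629.
  gamma(1) = A gamma(0) = (0.025152)(3.325629) = 0.083648.
  gamma(2) = phi_1 gamma(1) + phi_2 gamma(0) = (0.033)(0.083648) + (-0.312)(3.325629) = -1.034836.
Therefore gamma(2) = -1.0348 (to 4 decimal places).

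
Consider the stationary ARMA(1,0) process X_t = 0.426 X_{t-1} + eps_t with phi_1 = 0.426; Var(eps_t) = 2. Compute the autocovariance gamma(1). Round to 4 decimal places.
\gamma(1) = 1.0409

Multiply the model equation by X_{t-k} and take expectations. With theta_0 = psi_0 = 1 and psi_j the MA(infinity) weights, this gives
  gamma(k) - sum_i phi_i gamma(k-i) = c_k,
  c_k = sigma^2 * sum_{j=k..q} theta_j psi_{j-k}   (c_k = 0 for k > q),
using gamma(-m) = gamma(m).
Pure AR (q = 0): c_0 = sigma^2 = 2, c_k = 0 for k >= 1.
Equations for k = 0 and k = 1 (AR order 1):
  gamma(0) = phi_1 gamma(1) + c_0
  gamma(1) = phi_1 gamma(0) + c_1
Substituting the second into the first: gamma(0) (1 - phi_1^2) = c_0 + phi_1 c_1, so
  gamma(0) = c_0 / (1 - phi_1^2) = 2 / (1 - (0.426)^2) = 2 / 0.818524 = 2.443423.
  gamma(1) = phi_1 gamma(0) = (0.426)(2.443423) = 1.040898.
Therefore gamma(1) = 1.0409 (to 4 decimal places).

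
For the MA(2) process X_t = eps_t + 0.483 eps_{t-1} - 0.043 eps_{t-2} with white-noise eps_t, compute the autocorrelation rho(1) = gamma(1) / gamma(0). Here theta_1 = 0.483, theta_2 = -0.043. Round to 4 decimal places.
\rho(1) = 0.3742

For an MA(q) process with theta_0 = 1, the autocovariance is
  gamma(k) = sigma^2 * sum_{i=0..q-k} theta_i * theta_{i+k},
and rho(k) = gamma(k) / gamma(0). Sigma^2 cancels.
  numerator   = (1)*(0.483) + (0.483)*(-0.043) = 0.462231.
  denominator = (1)^2 + (0.483)^2 + (-0.043)^2 = 1.235138.
  rho(1) = 0.462231 / 1.235138 = 0.3742.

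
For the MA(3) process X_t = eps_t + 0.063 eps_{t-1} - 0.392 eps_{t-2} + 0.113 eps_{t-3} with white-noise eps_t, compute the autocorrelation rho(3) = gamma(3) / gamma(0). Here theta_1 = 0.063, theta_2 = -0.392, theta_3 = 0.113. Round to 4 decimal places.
\rho(3) = 0.0965

For an MA(q) process with theta_0 = 1, the autocovariance is
  gamma(k) = sigma^2 * sum_{i=0..q-k} theta_i * theta_{i+k},
and rho(k) = gamma(k) / gamma(0). Sigma^2 cancels.
  numerator   = (1)*(0.113) = 0.113.
  denominator = (1)^2 + (0.063)^2 + (-0.392)^2 + (0.113)^2 = 1.170402.
  rho(3) = 0.113 / 1.170402 = 0.0965.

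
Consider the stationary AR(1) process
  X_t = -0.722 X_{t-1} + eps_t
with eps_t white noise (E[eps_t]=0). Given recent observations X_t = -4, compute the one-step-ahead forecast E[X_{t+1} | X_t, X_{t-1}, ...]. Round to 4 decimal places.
E[X_{t+1} \mid \mathcal F_t] = 2.8880

For an AR(p) model X_t = c + sum_i phi_i X_{t-i} + eps_t, the
one-step-ahead conditional mean is
  E[X_{t+1} | X_t, ...] = c + sum_i phi_i X_{t+1-i}.
Substitute known values:
  E[X_{t+1} | ...] = (-0.722) * (-4)
                   = 2.8880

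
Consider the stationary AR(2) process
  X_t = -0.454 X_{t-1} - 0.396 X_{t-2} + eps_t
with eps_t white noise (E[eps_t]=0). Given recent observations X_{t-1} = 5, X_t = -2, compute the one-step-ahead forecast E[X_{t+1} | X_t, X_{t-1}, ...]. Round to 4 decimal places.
E[X_{t+1} \mid \mathcal F_t] = -1.0720

For an AR(p) model X_t = c + sum_i phi_i X_{t-i} + eps_t, the
one-step-ahead conditional mean is
  E[X_{t+1} | X_t, ...] = c + sum_i phi_i X_{t+1-i}.
Substitute known values:
  E[X_{t+1} | ...] = (-0.454) * (-2) + (-0.396) * (5)
                   = -1.0720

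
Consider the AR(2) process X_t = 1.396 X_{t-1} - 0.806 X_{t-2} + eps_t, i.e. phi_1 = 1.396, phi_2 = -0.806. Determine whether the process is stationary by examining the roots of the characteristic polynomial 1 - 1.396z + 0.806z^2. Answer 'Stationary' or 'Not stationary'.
\text{Stationary}

The AR(p) characteristic polynomial is P(z) = 1 - 1.396z + 0.806z^2.
Stationarity requires all roots to lie outside the unit circle, i.e. |z| > 1 for every root.
Set 1 + (-1.396) z + (0.806) z^2 = 0, i.e. a z^2 + b z + c = 0 with a = 0.806, b = -1.396, c = 1.
Discriminant D = b^2 - 4ac = (-1.396)^2 - 4*(0.806)*1 = 1.948816 - (3.224) = -1.275184.
D < 0, so the roots are the complex-conjugate pair z = (-b +/- i sqrt(-D)) / (2a) = 0.866 +/- 0.7005i.
For a conjugate pair |z|^2 = z * conj(z) = (product of roots) = c/a = 1/(0.806) = 1.240695, so |z| = sqrt(1.240695) = 1.1139 for both roots.
Moduli of all roots: 1.1139, 1.1139.
All moduli strictly greater than 1? Yes.
Verdict: Stationary.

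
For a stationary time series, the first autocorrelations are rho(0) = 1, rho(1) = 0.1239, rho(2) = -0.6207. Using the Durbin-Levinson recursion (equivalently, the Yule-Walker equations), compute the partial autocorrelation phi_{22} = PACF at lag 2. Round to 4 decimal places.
\phi_{22} = -0.6460

The PACF at lag k is phi_{kk}, the last component of the solution
to the Yule-Walker system G_k phi = r_k where
  (G_k)_{ij} = rho(|i - j|), (r_k)_i = rho(i), i,j = 1..k.
Equivalently, Durbin-Levinson gives phi_{kk} iteratively:
  phi_{11} = rho(1)
  phi_{kk} = [rho(k) - sum_{j=1..k-1} phi_{k-1,j} rho(k-j)]
            / [1 - sum_{j=1..k-1} phi_{k-1,j} rho(j)],
  phi_{k,j} = phi_{k-1,j} - phi_{kk} phi_{k-1,k-j},  j = 1..k-1.
Step k = 1:
  phi_11 = rho(1) = 0.1239.
Step k = 2:
  phi_22 = [rho(2) - phi_11 rho(1)] / [1 - phi_11 rho(1)] = [-0.6207 - (0.1239)(0.1239)] / [1 - (0.1239)(0.1239)]
         = -0.63605121 / 0.98464879 = -0.646.
Therefore phi_{22} = -0.6460.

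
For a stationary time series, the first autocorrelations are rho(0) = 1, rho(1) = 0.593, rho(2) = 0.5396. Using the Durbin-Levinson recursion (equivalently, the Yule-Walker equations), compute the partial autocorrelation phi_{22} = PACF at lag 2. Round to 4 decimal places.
\phi_{22} = 0.2899

The PACF at lag k is phi_{kk}, the last component of the solution
to the Yule-Walker system G_k phi = r_k where
  (G_k)_{ij} = rho(|i - j|), (r_k)_i = rho(i), i,j = 1..k.
Equivalently, Durbin-Levinson gives phi_{kk} iteratively:
  phi_{11} = rho(1)
  phi_{kk} = [rho(k) - sum_{j=1..k-1} phi_{k-1,j} rho(k-j)]
            / [1 - sum_{j=1..k-1} phi_{k-1,j} rho(j)],
  phi_{k,j} = phi_{k-1,j} - phi_{kk} phi_{k-1,k-j},  j = 1..k-1.
Step k = 1:
  phi_11 = rho(1) = 0.593.
Step k = 2:
  phi_22 = [rho(2) - phi_11 rho(1)] / [1 - phi_11 rho(1)] = [0.5396 - (0.593)(0.593)] / [1 - (0.593)(0.593)]
         = 0.187951 / 0.648351 = 0.2899.
Therefore phi_{22} = 0.2899.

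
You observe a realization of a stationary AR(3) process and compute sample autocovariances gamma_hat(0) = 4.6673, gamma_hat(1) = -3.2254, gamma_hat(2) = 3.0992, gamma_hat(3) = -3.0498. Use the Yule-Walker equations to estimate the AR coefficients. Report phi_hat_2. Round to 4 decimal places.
\hat\phi_{2} = 0.2480

The Yule-Walker equations for an AR(p) process read, in matrix form,
  Gamma_p phi = r_p,   with   (Gamma_p)_{ij} = gamma(|i - j|),
                       (r_p)_i = gamma(i),   i,j = 1..p.
Substitute the sample gammas (Toeplitz matrix and right-hand side of size 3):
  Gamma_p = [[4.6673, -3.2254, 3.0992], [-3.2254, 4.6673, -3.2254], [3.0992, -3.2254, 4.6673]]
  r_p     = [-3.2254, 3.0992, -3.0498]
Written out (R1..R3):
  (R1) 4.6673 phi_1 - 3.2254 phi_2 + 3.0992 phi_3 = -3.2254
  (R2) -3.2254 phi_1 + 4.6673 phi_2 - 3.2254 phi_3 = 3.0992
  (R3) 3.0992 phi_1 - 3.2254 phi_2 + 4.6673 phi_3 = -3.0498
Gaussian elimination:
  R2 <- R2 - (-3.2254/4.6673) R1 = R2 - (-0.691063) R1:  2.438344 phi_2 - 1.083656 phi_3 = 0.870244
  R3 <- R3 - (3.0992/4.6673) R1 = R3 - (0.664024) R1:  -1.083656 phi_2 + 2.609356 phi_3 = -0.908056
  R3 <- R3 - (-1.083656/2.438344) R2 = R3 - (-0.444423) R2:  2.127754 phi_3 = -0.5213
Back-substitution:
  phi_hat_3 = -0.5213 / 2.127754 = -0.245
  phi_hat_2 = (0.870244 - (-1.083656)(-0.245)) / 2.438344 = 0.248016
  phi_hat_1 = (-3.2254 - (-3.2254)(0.248016) - (3.0992)(-0.245)) / 4.6673 = -0.356983
So phi_hat = [-0.3570, 0.2480, -0.2450].
Therefore phi_hat_2 = 0.2480.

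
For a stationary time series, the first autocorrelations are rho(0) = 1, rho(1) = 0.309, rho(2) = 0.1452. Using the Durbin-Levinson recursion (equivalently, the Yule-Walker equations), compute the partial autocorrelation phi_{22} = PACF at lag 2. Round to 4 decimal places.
\phi_{22} = 0.0550

The PACF at lag k is phi_{kk}, the last component of the solution
to the Yule-Walker system G_k phi = r_k where
  (G_k)_{ij} = rho(|i - j|), (r_k)_i = rho(i), i,j = 1..k.
Equivalently, Durbin-Levinson gives phi_{kk} iteratively:
  phi_{11} = rho(1)
  phi_{kk} = [rho(k) - sum_{j=1..k-1} phi_{k-1,j} rho(k-j)]
            / [1 - sum_{j=1..k-1} phi_{k-1,j} rho(j)],
  phi_{k,j} = phi_{k-1,j} - phi_{kk} phi_{k-1,k-j},  j = 1..k-1.
Step k = 1:
  phi_11 = rho(1) = 0.309.
Step k = 2:
  phi_22 = [rho(2) - phi_11 rho(1)] / [1 - phi_11 rho(1)] = [0.1452 - (0.309)(0.309)] / [1 - (0.309)(0.309)]
         = 0.049719 / 0.904519 = 0.055.
Therefore phi_{22} = 0.0550.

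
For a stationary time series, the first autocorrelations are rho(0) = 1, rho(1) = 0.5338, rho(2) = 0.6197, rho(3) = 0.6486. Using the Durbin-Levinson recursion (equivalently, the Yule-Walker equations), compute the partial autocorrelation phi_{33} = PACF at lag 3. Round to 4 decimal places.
\phi_{33} = 0.3990

The PACF at lag k is phi_{kk}, the last component of the solution
to the Yule-Walker system G_k phi = r_k where
  (G_k)_{ij} = rho(|i - j|), (r_k)_i = rho(i), i,j = 1..k.
Equivalently, Durbin-Levinson gives phi_{kk} iteratively:
  phi_{11} = rho(1)
  phi_{kk} = [rho(k) - sum_{j=1..k-1} phi_{k-1,j} rho(k-j)]
            / [1 - sum_{j=1..k-1} phi_{k-1,j} rho(j)],
  phi_{k,j} = phi_{k-1,j} - phi_{kk} phi_{k-1,k-j},  j = 1..k-1.
Step k = 1:
  phi_11 = rho(1) = 0.5338.
Step k = 2:
  phi_22 = [rho(2) - phi_11 rho(1)] / [1 - phi_11 rho(1)] = [0.6197 - (0.5338)(0.5338)] / [1 - (0.5338)(0.5338)]
         = 0.33475756 / 0.71505756 = 0.468155.
  Update: phi_21 = phi_11 - phi_22 phi_11 = 0.5338 - (0.468155)(0.5338) = 0.283899.
Step k = 3:
  phi_33 = [rho(3) - phi_21 rho(2) - phi_22 rho(1)] / [1 - phi_21 rho(1) - phi_22 rho(2)]
    numerator   = 0.6486 - (0.283899)(0.6197) - (0.468155)(0.5338) = 0.2227668
    denominator = 1 - (0.283899)(0.5338) - (0.468155)(0.6197) = 0.55833923
  phi_33 = 0.2227668 / 0.55833923 = 0.399.
Therefore phi_{33} = 0.3990.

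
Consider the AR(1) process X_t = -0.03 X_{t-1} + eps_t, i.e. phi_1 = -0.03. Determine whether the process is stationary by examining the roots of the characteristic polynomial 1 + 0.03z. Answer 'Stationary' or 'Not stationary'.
\text{Stationary}

The AR(p) characteristic polynomial is P(z) = 1 + 0.03z.
Stationarity requires all roots to lie outside the unit circle, i.e. |z| > 1 for every root.
This is linear in z: 1 + (0.03) z = 0  =>  z = -1/(0.03) = -33.333333,  |z| = 33.333333.
Moduli of all roots: 33.3333.
All moduli strictly greater than 1? Yes.
Verdict: Stationary.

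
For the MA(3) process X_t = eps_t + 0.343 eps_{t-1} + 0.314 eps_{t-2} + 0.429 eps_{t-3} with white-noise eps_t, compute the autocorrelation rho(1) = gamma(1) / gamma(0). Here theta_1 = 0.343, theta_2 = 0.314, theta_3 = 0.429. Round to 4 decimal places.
\rho(1) = 0.4181

For an MA(q) process with theta_0 = 1, the autocovariance is
  gamma(k) = sigma^2 * sum_{i=0..q-k} theta_i * theta_{i+k},
and rho(k) = gamma(k) / gamma(0). Sigma^2 cancels.
  numerator   = (1)*(0.343) + (0.343)*(0.314) + (0.314)*(0.429) = 0.585408.
  denominator = (1)^2 + (0.343)^2 + (0.314)^2 + (0.429)^2 = 1.400286.
  rho(1) = 0.585408 / 1.400286 = 0.4181.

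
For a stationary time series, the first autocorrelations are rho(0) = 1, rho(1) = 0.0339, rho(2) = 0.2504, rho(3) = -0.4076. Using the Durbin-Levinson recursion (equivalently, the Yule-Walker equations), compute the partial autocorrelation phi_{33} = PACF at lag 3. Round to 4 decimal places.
\phi_{33} = -0.4510

The PACF at lag k is phi_{kk}, the last component of the solution
to the Yule-Walker system G_k phi = r_k where
  (G_k)_{ij} = rho(|i - j|), (r_k)_i = rho(i), i,j = 1..k.
Equivalently, Durbin-Levinson gives phi_{kk} iteratively:
  phi_{11} = rho(1)
  phi_{kk} = [rho(k) - sum_{j=1..k-1} phi_{k-1,j} rho(k-j)]
            / [1 - sum_{j=1..k-1} phi_{k-1,j} rho(j)],
  phi_{k,j} = phi_{k-1,j} - phi_{kk} phi_{k-1,k-j},  j = 1..k-1.
Step k = 1:
  phi_11 = rho(1) = 0.0339.
Step k = 2:
  phi_22 = [rho(2) - phi_11 rho(1)] / [1 - phi_11 rho(1)] = [0.2504 - (0.0339)(0.0339)] / [1 - (0.0339)(0.0339)]
         = 0.24925079 / 0.99885079 = 0.249538.
  Update: phi_21 = phi_11 - phi_22 phi_11 = 0.0339 - (0.249538)(0.0339) = 0.025441.
Step k = 3:
  phi_33 = [rho(3) - phi_21 rho(2) - phi_22 rho(1)] / [1 - phi_21 rho(1) - phi_22 rho(2)]
    numerator   = -0.4076 - (0.025441)(0.2504) - (0.249538)(0.0339) = -0.42242967
    denominator = 1 - (0.025441)(0.0339) - (0.249538)(0.2504) = 0.93665336
  phi_33 = -0.42242967 / 0.93665336 = -0.451.
Therefore phi_{33} = -0.4510.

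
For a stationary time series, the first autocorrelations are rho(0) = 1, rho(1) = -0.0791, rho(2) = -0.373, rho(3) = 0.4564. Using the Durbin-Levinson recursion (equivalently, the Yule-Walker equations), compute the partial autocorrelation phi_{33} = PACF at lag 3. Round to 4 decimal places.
\phi_{33} = 0.4540

The PACF at lag k is phi_{kk}, the last component of the solution
to the Yule-Walker system G_k phi = r_k where
  (G_k)_{ij} = rho(|i - j|), (r_k)_i = rho(i), i,j = 1..k.
Equivalently, Durbin-Levinson gives phi_{kk} iteratively:
  phi_{11} = rho(1)
  phi_{kk} = [rho(k) - sum_{j=1..k-1} phi_{k-1,j} rho(k-j)]
            / [1 - sum_{j=1..k-1} phi_{k-1,j} rho(j)],
  phi_{k,j} = phi_{k-1,j} - phi_{kk} phi_{k-1,k-j},  j = 1..k-1.
Step k = 1:
  phi_11 = rho(1) = -0.0791.
Step k = 2:
  phi_22 = [rho(2) - phi_11 rho(1)] / [1 - phi_11 rho(1)] = [-0.373 - (-0.0791)(-0.0791)] / [1 - (-0.0791)(-0.0791)]
         = -0.37925681 / 0.99374319 = -0.381645.
  Update: phi_21 = phi_11 - phi_22 phi_11 = -0.0791 - (-0.381645)(-0.0791) = -0.109288.
Step k = 3:
  phi_33 = [rho(3) - phi_21 rho(2) - phi_22 rho(1)] / [1 - phi_21 rho(1) - phi_22 rho(2)]
    numerator   = 0.4564 - (-0.109288)(-0.373) - (-0.381645)(-0.0791) = 0.38544745
    denominator = 1 - (-0.109288)(-0.0791) - (-0.381645)(-0.373) = 0.84900184
  phi_33 = 0.38544745 / 0.84900184 = 0.454.
Therefore phi_{33} = 0.4540.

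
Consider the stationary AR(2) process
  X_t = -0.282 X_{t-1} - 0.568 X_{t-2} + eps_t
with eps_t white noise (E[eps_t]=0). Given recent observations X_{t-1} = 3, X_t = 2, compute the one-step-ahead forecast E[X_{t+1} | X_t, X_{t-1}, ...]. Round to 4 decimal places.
E[X_{t+1} \mid \mathcal F_t] = -2.2680

For an AR(p) model X_t = c + sum_i phi_i X_{t-i} + eps_t, the
one-step-ahead conditional mean is
  E[X_{t+1} | X_t, ...] = c + sum_i phi_i X_{t+1-i}.
Substitute known values:
  E[X_{t+1} | ...] = (-0.282) * (2) + (-0.568) * (3)
                   = -2.2680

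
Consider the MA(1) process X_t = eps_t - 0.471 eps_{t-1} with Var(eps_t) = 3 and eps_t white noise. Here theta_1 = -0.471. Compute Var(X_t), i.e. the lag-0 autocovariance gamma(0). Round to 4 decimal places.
\gamma(0) = 3.6655

For an MA(q) process X_t = eps_t + sum_i theta_i eps_{t-i} with
Var(eps_t) = sigma^2, the variance is
  gamma(0) = sigma^2 * (1 + sum_i theta_i^2).
  sum_i theta_i^2 = (-0.471)^2 = 0.221841.
  gamma(0) = 3 * (1 + 0.221841) = 3 * 1.221841 = 3.665523, which rounds to 3.6655.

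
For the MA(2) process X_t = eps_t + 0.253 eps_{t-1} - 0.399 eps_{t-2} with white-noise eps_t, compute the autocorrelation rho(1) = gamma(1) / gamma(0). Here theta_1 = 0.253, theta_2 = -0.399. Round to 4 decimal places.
\rho(1) = 0.1243

For an MA(q) process with theta_0 = 1, the autocovariance is
  gamma(k) = sigma^2 * sum_{i=0..q-k} theta_i * theta_{i+k},
and rho(k) = gamma(k) / gamma(0). Sigma^2 cancels.
  numerator   = (1)*(0.253) + (0.253)*(-0.399) = 0.152053.
  denominator = (1)^2 + (0.253)^2 + (-0.399)^2 = 1.22321.
  rho(1) = 0.152053 / 1.22321 = 0.1243.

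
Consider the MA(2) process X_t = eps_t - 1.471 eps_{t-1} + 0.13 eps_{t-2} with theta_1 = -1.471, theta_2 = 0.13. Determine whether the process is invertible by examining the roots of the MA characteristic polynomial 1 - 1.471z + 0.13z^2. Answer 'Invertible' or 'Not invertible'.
\text{Not invertible}

The MA(q) characteristic polynomial is P(z) = 1 - 1.471z + 0.13z^2.
Invertibility requires all roots to lie outside the unit circle, i.e. |z| > 1 for every root.
Set 1 + (-1.471) z + (0.13) z^2 = 0, i.e. a z^2 + b z + c = 0 with a = 0.13, b = -1.471, c = 1.
Discriminant D = b^2 - 4ac = (-1.471)^2 - 4*(0.13)*1 = 2.163841 - (0.52) = 1.643841.
D >= 0, so the roots are real: z = (-b +/- sqrt(D)) / (2a) = (1.471 +/- 1.282124) / (0.26).
  z_1 = (1.471 + 1.282124) / (0.26) = 10.5889,   |z_1| = 10.5889.
  z_2 = (1.471 - 1.282124) / (0.26) = 0.7264,   |z_2| = 0.7264.
Moduli of all roots: 10.5889, 0.7264.
All moduli strictly greater than 1? No.
Verdict: Not invertible.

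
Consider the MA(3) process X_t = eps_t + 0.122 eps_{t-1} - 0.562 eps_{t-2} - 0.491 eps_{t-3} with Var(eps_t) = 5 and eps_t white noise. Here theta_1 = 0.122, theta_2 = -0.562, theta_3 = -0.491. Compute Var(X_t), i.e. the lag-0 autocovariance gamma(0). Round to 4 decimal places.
\gamma(0) = 7.8590

For an MA(q) process X_t = eps_t + sum_i theta_i eps_{t-i} with
Var(eps_t) = sigma^2, the variance is
  gamma(0) = sigma^2 * (1 + sum_i theta_i^2).
  sum_i theta_i^2 = (0.122)^2 + (-0.562)^2 + (-0.491)^2 = 0.014884 + 0.315844 + 0.241081 = 0.571809.
  gamma(0) = 5 * (1 + 0.571809) = 5 * 1.571809 = 7.859045, which rounds to 7.8590.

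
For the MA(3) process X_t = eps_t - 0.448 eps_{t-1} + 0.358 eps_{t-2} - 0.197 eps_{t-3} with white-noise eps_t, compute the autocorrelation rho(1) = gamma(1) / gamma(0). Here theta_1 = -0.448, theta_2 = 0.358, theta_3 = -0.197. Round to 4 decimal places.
\rho(1) = -0.4964

For an MA(q) process with theta_0 = 1, the autocovariance is
  gamma(k) = sigma^2 * sum_{i=0..q-k} theta_i * theta_{i+k},
and rho(k) = gamma(k) / gamma(0). Sigma^2 cancels.
  numerator   = (1)*(-0.448) + (-0.448)*(0.358) + (0.358)*(-0.197) = -0.67891.
  denominator = (1)^2 + (-0.448)^2 + (0.358)^2 + (-0.197)^2 = 1.367677.
  rho(1) = -0.67891 / 1.367677 = -0.4964.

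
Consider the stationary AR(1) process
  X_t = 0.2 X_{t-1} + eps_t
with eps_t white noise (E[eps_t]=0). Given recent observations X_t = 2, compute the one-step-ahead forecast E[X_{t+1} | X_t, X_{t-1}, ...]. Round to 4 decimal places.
E[X_{t+1} \mid \mathcal F_t] = 0.4000

For an AR(p) model X_t = c + sum_i phi_i X_{t-i} + eps_t, the
one-step-ahead conditional mean is
  E[X_{t+1} | X_t, ...] = c + sum_i phi_i X_{t+1-i}.
Substitute known values:
  E[X_{t+1} | ...] = (0.2) * (2)
                   = 0.4000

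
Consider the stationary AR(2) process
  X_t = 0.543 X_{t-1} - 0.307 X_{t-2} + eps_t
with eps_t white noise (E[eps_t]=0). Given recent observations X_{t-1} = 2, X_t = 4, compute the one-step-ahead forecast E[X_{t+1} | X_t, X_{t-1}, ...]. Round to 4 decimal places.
E[X_{t+1} \mid \mathcal F_t] = 1.5580

For an AR(p) model X_t = c + sum_i phi_i X_{t-i} + eps_t, the
one-step-ahead conditional mean is
  E[X_{t+1} | X_t, ...] = c + sum_i phi_i X_{t+1-i}.
Substitute known values:
  E[X_{t+1} | ...] = (0.543) * (4) + (-0.307) * (2)
                   = 1.5580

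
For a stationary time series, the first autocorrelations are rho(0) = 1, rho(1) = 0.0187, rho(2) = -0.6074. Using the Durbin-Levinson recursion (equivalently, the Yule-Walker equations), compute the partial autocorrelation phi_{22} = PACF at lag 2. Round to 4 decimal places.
\phi_{22} = -0.6080

The PACF at lag k is phi_{kk}, the last component of the solution
to the Yule-Walker system G_k phi = r_k where
  (G_k)_{ij} = rho(|i - j|), (r_k)_i = rho(i), i,j = 1..k.
Equivalently, Durbin-Levinson gives phi_{kk} iteratively:
  phi_{11} = rho(1)
  phi_{kk} = [rho(k) - sum_{j=1..k-1} phi_{k-1,j} rho(k-j)]
            / [1 - sum_{j=1..k-1} phi_{k-1,j} rho(j)],
  phi_{k,j} = phi_{k-1,j} - phi_{kk} phi_{k-1,k-j},  j = 1..k-1.
Step k = 1:
  phi_11 = rho(1) = 0.0187.
Step k = 2:
  phi_22 = [rho(2) - phi_11 rho(1)] / [1 - phi_11 rho(1)] = [-0.6074 - (0.0187)(0.0187)] / [1 - (0.0187)(0.0187)]
         = -0.60774969 / 0.99965031 = -0.608.
Therefore phi_{22} = -0.6080.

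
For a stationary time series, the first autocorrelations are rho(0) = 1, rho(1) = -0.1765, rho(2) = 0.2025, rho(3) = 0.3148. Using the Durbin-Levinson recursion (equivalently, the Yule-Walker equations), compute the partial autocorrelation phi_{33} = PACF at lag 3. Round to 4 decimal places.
\phi_{33} = 0.4000

The PACF at lag k is phi_{kk}, the last component of the solution
to the Yule-Walker system G_k phi = r_k where
  (G_k)_{ij} = rho(|i - j|), (r_k)_i = rho(i), i,j = 1..k.
Equivalently, Durbin-Levinson gives phi_{kk} iteratively:
  phi_{11} = rho(1)
  phi_{kk} = [rho(k) - sum_{j=1..k-1} phi_{k-1,j} rho(k-j)]
            / [1 - sum_{j=1..k-1} phi_{k-1,j} rho(j)],
  phi_{k,j} = phi_{k-1,j} - phi_{kk} phi_{k-1,k-j},  j = 1..k-1.
Step k = 1:
  phi_11 = rho(1) = -0.1765.
Step k = 2:
  phi_22 = [rho(2) - phi_11 rho(1)] / [1 - phi_11 rho(1)] = [0.2025 - (-0.1765)(-0.1765)] / [1 - (-0.1765)(-0.1765)]
         = 0.17134775 / 0.96884775 = 0.176857.
  Update: phi_21 = phi_11 - phi_22 phi_11 = -0.1765 - (0.176857)(-0.1765) = -0.145285.
Step k = 3:
  phi_33 = [rho(3) - phi_21 rho(2) - phi_22 rho(1)] / [1 - phi_21 rho(1) - phi_22 rho(2)]
    numerator   = 0.3148 - (-0.145285)(0.2025) - (0.176857)(-0.1765) = 0.37543546
    denominator = 1 - (-0.145285)(-0.1765) - (0.176857)(0.2025) = 0.93854366
  phi_33 = 0.37543546 / 0.93854366 = 0.4.
Therefore phi_{33} = 0.4000.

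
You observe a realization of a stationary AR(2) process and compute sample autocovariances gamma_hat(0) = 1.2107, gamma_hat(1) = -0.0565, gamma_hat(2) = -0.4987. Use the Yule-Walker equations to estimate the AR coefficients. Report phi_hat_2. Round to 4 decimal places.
\hat\phi_{2} = -0.4150

The Yule-Walker equations for an AR(p) process read, in matrix form,
  Gamma_p phi = r_p,   with   (Gamma_p)_{ij} = gamma(|i - j|),
                       (r_p)_i = gamma(i),   i,j = 1..p.
Substitute the sample gammas (Toeplitz matrix and right-hand side of size 2):
  Gamma_p = [[1.2107, -0.0565], [-0.0565, 1.2107]]
  r_p     = [-0.0565, -0.4987]
Written out:
  1.2107 phi_1 - 0.0565 phi_2 = -0.0565
  -0.0565 phi_1 + 1.2107 phi_2 = -0.4987
Solve by Cramer's rule:
  det = gamma(0)^2 - gamma(1)^2 = (1.2107)^2 - (-0.0565)^2 = 1.46579449 - 0.00319225 = 1.46260224
  phi_hat_1 = [gamma(1) gamma(0) - gamma(1) gamma(2)] / det = [(-0.0565)(1.2107) - (-0.0565)(-0.4987)] / 1.46260224 = -0.0965811 / 1.46260224 = -0.066
  phi_hat_2 = [gamma(0) gamma(2) - gamma(1)^2] / det = [(1.2107)(-0.4987) - (-0.0565)^2] / 1.46260224 = -0.60696834 / 1.46260224 = -0.415
So phi_hat = [-0.0660, -0.4150].
Therefore phi_hat_2 = -0.4150.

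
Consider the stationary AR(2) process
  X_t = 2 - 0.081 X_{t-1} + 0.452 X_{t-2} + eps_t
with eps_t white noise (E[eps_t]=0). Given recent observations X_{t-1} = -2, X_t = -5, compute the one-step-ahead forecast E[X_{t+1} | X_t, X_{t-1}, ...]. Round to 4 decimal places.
E[X_{t+1} \mid \mathcal F_t] = 1.5010

For an AR(p) model X_t = c + sum_i phi_i X_{t-i} + eps_t, the
one-step-ahead conditional mean is
  E[X_{t+1} | X_t, ...] = c + sum_i phi_i X_{t+1-i}.
Substitute known values:
  E[X_{t+1} | ...] = 2 + (-0.081) * (-5) + (0.452) * (-2)
                   = 1.5010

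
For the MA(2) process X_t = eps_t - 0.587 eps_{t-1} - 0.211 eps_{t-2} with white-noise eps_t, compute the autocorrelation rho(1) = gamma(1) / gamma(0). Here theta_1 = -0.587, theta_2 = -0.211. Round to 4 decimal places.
\rho(1) = -0.3334

For an MA(q) process with theta_0 = 1, the autocovariance is
  gamma(k) = sigma^2 * sum_{i=0..q-k} theta_i * theta_{i+k},
and rho(k) = gamma(k) / gamma(0). Sigma^2 cancels.
  numerator   = (1)*(-0.587) + (-0.587)*(-0.211) = -0.463143.
  denominator = (1)^2 + (-0.587)^2 + (-0.211)^2 = 1.38909.
  rho(1) = -0.463143 / 1.38909 = -0.3334.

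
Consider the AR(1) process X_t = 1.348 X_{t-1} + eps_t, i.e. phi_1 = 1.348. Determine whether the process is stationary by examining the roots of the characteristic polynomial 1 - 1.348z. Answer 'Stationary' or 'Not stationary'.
\text{Not stationary}

The AR(p) characteristic polynomial is P(z) = 1 - 1.348z.
Stationarity requires all roots to lie outside the unit circle, i.e. |z| > 1 for every root.
This is linear in z: 1 + (-1.348) z = 0  =>  z = -1/(-1.348) = 0.74184,  |z| = 0.74184.
Moduli of all roots: 0.7418.
All moduli strictly greater than 1? No.
Verdict: Not stationary.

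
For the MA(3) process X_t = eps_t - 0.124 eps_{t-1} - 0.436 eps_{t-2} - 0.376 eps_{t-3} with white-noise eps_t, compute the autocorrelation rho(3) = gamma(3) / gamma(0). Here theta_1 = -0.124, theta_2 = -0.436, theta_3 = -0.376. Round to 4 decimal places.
\rho(3) = -0.2792

For an MA(q) process with theta_0 = 1, the autocovariance is
  gamma(k) = sigma^2 * sum_{i=0..q-k} theta_i * theta_{i+k},
and rho(k) = gamma(k) / gamma(0). Sigma^2 cancels.
  numerator   = (1)*(-0.376) = -0.376.
  denominator = (1)^2 + (-0.124)^2 + (-0.436)^2 + (-0.376)^2 = 1.346848.
  rho(3) = -0.376 / 1.346848 = -0.2792.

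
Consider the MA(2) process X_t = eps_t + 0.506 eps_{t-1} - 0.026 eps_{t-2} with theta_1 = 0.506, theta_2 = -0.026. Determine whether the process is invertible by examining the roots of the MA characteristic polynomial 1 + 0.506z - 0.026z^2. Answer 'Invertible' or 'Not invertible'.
\text{Invertible}

The MA(q) characteristic polynomial is P(z) = 1 + 0.506z - 0.026z^2.
Invertibility requires all roots to lie outside the unit circle, i.e. |z| > 1 for every root.
Set 1 + (0.506) z + (-0.026) z^2 = 0, i.e. a z^2 + b z + c = 0 with a = -0.026, b = 0.506, c = 1.
Discriminant D = b^2 - 4ac = (0.506)^2 - 4*(-0.026)*1 = 0.256036 - (-0.104) = 0.360036.
D >= 0, so the roots are real: z = (-b +/- sqrt(D)) / (2a) = (-0.506 +/- 0.60003) / (-0.052).
  z_1 = (-0.506 + 0.60003) / (-0.052) = -1.8083,   |z_1| = 1.8083.
  z_2 = (-0.506 - 0.60003) / (-0.052) = 21.2698,   |z_2| = 21.2698.
Moduli of all roots: 1.8083, 21.2698.
All moduli strictly greater than 1? Yes.
Verdict: Invertible.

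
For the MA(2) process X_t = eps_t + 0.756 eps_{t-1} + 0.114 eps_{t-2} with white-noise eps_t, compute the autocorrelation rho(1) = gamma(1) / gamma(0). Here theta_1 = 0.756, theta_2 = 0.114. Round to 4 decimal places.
\rho(1) = 0.5315

For an MA(q) process with theta_0 = 1, the autocovariance is
  gamma(k) = sigma^2 * sum_{i=0..q-k} theta_i * theta_{i+k},
and rho(k) = gamma(k) / gamma(0). Sigma^2 cancels.
  numerator   = (1)*(0.756) + (0.756)*(0.114) = 0.842184.
  denominator = (1)^2 + (0.756)^2 + (0.114)^2 = 1.584532.
  rho(1) = 0.842184 / 1.584532 = 0.5315.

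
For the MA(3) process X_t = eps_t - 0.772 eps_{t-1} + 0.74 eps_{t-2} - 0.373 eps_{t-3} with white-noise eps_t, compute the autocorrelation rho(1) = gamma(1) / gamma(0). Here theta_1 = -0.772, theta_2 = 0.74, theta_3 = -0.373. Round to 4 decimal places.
\rho(1) = -0.7094

For an MA(q) process with theta_0 = 1, the autocovariance is
  gamma(k) = sigma^2 * sum_{i=0..q-k} theta_i * theta_{i+k},
and rho(k) = gamma(k) / gamma(0). Sigma^2 cancels.
  numerator   = (1)*(-0.772) + (-0.772)*(0.74) + (0.74)*(-0.373) = -1.6193.
  denominator = (1)^2 + (-0.772)^2 + (0.74)^2 + (-0.373)^2 = 2.282713.
  rho(1) = -1.6193 / 2.282713 = -0.7094.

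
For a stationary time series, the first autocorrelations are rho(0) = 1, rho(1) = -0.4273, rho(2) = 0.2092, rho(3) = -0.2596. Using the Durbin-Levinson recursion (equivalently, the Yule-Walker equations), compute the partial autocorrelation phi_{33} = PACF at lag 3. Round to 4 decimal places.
\phi_{33} = -0.1950

The PACF at lag k is phi_{kk}, the last component of the solution
to the Yule-Walker system G_k phi = r_k where
  (G_k)_{ij} = rho(|i - j|), (r_k)_i = rho(i), i,j = 1..k.
Equivalently, Durbin-Levinson gives phi_{kk} iteratively:
  phi_{11} = rho(1)
  phi_{kk} = [rho(k) - sum_{j=1..k-1} phi_{k-1,j} rho(k-j)]
            / [1 - sum_{j=1..k-1} phi_{k-1,j} rho(j)],
  phi_{k,j} = phi_{k-1,j} - phi_{kk} phi_{k-1,k-j},  j = 1..k-1.
Step k = 1:
  phi_11 = rho(1) = -0.4273.
Step k = 2:
  phi_22 = [rho(2) - phi_11 rho(1)] / [1 - phi_11 rho(1)] = [0.2092 - (-0.4273)(-0.4273)] / [1 - (-0.4273)(-0.4273)]
         = 0.02661471 / 0.81741471 = 0.03256.
  Update: phi_21 = phi_11 - phi_22 phi_11 = -0.4273 - (0.03256)(-0.4273) = -0.413387.
Step k = 3:
  phi_33 = [rho(3) - phi_21 rho(2) - phi_22 rho(1)] / [1 - phi_21 rho(1) - phi_22 rho(2)]
    numerator   = -0.2596 - (-0.413387)(0.2092) - (0.03256)(-0.4273) = -0.15920666
    denominator = 1 - (-0.413387)(-0.4273) - (0.03256)(0.2092) = 0.81654815
  phi_33 = -0.15920666 / 0.81654815 = -0.195.
Therefore phi_{33} = -0.1950.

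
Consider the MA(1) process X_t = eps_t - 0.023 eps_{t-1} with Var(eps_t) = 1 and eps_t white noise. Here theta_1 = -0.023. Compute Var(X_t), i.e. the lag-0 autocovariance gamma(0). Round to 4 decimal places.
\gamma(0) = 1.0005

For an MA(q) process X_t = eps_t + sum_i theta_i eps_{t-i} with
Var(eps_t) = sigma^2, the variance is
  gamma(0) = sigma^2 * (1 + sum_i theta_i^2).
  sum_i theta_i^2 = (-0.023)^2 = 0.000529.
  gamma(0) = 1 * (1 + 0.000529) = 1 * 1.000529 = 1.000529, which rounds to 1.0005.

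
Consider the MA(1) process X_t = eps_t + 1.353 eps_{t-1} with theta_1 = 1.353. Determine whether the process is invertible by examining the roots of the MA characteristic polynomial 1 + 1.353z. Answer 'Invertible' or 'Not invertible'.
\text{Not invertible}

The MA(q) characteristic polynomial is P(z) = 1 + 1.353z.
Invertibility requires all roots to lie outside the unit circle, i.e. |z| > 1 for every root.
This is linear in z: 1 + (1.353) z = 0  =>  z = -1/(1.353) = -0.739098,  |z| = 0.739098.
Moduli of all roots: 0.7391.
All moduli strictly greater than 1? No.
Verdict: Not invertible.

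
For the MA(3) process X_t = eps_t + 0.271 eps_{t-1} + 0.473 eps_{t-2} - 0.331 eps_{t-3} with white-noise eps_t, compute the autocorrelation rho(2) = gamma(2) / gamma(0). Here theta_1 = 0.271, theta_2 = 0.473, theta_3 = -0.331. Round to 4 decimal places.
\rho(2) = 0.2725

For an MA(q) process with theta_0 = 1, the autocovariance is
  gamma(k) = sigma^2 * sum_{i=0..q-k} theta_i * theta_{i+k},
and rho(k) = gamma(k) / gamma(0). Sigma^2 cancels.
  numerator   = (1)*(0.473) + (0.271)*(-0.331) = 0.383299.
  denominator = (1)^2 + (0.271)^2 + (0.473)^2 + (-0.331)^2 = 1.406731.
  rho(2) = 0.383299 / 1.406731 = 0.2725.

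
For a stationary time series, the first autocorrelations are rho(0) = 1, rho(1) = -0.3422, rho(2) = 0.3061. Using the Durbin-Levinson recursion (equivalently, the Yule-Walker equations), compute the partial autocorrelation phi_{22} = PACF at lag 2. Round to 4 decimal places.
\phi_{22} = 0.2141

The PACF at lag k is phi_{kk}, the last component of the solution
to the Yule-Walker system G_k phi = r_k where
  (G_k)_{ij} = rho(|i - j|), (r_k)_i = rho(i), i,j = 1..k.
Equivalently, Durbin-Levinson gives phi_{kk} iteratively:
  phi_{11} = rho(1)
  phi_{kk} = [rho(k) - sum_{j=1..k-1} phi_{k-1,j} rho(k-j)]
            / [1 - sum_{j=1..k-1} phi_{k-1,j} rho(j)],
  phi_{k,j} = phi_{k-1,j} - phi_{kk} phi_{k-1,k-j},  j = 1..k-1.
Step k = 1:
  phi_11 = rho(1) = -0.3422.
Step k = 2:
  phi_22 = [rho(2) - phi_11 rho(1)] / [1 - phi_11 rho(1)] = [0.3061 - (-0.3422)(-0.3422)] / [1 - (-0.3422)(-0.3422)]
         = 0.18899916 / 0.88289916 = 0.2141.
Therefore phi_{22} = 0.2141.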